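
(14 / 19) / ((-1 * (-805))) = 2 / 2185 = 0.00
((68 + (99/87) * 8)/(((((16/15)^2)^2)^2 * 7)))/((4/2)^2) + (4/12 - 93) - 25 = -303475093885939/2615635083264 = -116.02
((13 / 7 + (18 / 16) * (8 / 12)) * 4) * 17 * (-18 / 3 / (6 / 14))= -2482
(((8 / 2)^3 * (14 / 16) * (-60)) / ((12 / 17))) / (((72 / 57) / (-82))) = 927010 / 3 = 309003.33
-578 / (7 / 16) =-9248 / 7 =-1321.14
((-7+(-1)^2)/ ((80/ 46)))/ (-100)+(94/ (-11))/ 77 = -129557/ 1694000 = -0.08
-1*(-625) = 625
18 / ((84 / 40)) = 60 / 7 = 8.57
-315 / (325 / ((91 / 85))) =-441 / 425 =-1.04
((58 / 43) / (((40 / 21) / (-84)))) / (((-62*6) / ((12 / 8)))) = 0.24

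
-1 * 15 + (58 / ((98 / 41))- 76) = -3270 / 49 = -66.73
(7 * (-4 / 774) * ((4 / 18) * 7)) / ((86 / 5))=-490 / 149769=-0.00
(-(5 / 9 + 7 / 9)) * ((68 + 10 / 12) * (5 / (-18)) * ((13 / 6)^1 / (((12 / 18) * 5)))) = 5369 / 324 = 16.57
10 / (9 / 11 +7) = 55 / 43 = 1.28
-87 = -87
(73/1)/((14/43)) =3139/14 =224.21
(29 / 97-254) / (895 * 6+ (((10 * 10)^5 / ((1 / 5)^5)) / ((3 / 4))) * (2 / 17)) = -1255059 / 24250000026565390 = -0.00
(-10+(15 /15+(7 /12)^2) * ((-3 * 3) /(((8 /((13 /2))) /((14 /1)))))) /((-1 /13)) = 1913.74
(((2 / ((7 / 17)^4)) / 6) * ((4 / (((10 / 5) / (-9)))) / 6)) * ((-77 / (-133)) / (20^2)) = -918731 / 18247600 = -0.05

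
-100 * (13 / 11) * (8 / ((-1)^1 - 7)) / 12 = 325 / 33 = 9.85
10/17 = 0.59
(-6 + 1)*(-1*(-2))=-10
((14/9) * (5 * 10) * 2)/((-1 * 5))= -31.11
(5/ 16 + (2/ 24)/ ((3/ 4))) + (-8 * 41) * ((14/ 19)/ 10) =-324829/ 13680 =-23.74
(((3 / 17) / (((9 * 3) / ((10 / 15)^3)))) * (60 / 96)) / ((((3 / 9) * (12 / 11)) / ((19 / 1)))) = 1045 / 16524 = 0.06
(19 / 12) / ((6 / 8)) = 19 / 9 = 2.11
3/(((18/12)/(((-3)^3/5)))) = -54/5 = -10.80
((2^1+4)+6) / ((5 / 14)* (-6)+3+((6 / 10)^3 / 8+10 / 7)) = 84000 / 16189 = 5.19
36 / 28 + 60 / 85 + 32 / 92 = 6403 / 2737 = 2.34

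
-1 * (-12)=12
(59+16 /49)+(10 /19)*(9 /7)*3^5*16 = 2504673 /931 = 2690.30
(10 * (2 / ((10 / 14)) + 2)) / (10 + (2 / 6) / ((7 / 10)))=252 / 55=4.58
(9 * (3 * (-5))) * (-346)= 46710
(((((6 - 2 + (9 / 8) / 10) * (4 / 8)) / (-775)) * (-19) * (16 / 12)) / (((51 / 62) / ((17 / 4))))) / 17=6251 / 306000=0.02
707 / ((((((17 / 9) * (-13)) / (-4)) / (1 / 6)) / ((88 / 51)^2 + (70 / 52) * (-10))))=-501267242 / 2490891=-201.24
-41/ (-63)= 41/ 63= 0.65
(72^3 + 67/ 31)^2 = 133882371270025/ 961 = 139315682903.25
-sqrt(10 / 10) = -1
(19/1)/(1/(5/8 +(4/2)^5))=619.88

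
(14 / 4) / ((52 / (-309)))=-2163 / 104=-20.80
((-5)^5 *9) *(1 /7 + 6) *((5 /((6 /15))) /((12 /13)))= -131015625 /56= -2339564.73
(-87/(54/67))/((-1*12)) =9.00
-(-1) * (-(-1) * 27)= 27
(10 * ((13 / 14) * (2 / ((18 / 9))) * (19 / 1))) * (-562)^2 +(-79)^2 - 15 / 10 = 780222033 / 14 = 55730145.21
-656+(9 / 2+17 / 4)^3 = 891 / 64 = 13.92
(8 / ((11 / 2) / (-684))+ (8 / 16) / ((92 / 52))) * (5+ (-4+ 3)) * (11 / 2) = -503281 / 23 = -21881.78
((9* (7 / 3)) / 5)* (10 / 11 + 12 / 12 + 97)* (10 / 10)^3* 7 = 159936 / 55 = 2907.93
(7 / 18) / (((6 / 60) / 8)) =280 / 9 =31.11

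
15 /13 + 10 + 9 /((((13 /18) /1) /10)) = 1765 /13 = 135.77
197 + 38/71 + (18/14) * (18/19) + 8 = 1952371/9443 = 206.75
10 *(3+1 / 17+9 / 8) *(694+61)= 2147975 / 68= 31587.87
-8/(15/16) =-128/15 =-8.53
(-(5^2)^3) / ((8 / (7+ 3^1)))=-78125 / 4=-19531.25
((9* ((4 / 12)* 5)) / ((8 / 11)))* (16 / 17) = 330 / 17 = 19.41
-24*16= -384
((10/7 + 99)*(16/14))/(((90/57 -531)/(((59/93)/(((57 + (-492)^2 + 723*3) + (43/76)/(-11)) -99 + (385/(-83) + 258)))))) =-437456923552/777495956505192729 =-0.00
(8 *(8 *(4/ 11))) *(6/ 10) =768/ 55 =13.96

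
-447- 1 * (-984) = 537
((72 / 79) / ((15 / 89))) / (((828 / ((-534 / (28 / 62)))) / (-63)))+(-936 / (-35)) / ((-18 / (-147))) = 6404082 / 9085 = 704.91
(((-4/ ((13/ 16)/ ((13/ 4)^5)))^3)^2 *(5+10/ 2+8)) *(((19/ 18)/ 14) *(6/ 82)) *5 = 154698219556695596139904677885/ 9630121984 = 16063993770143254307.91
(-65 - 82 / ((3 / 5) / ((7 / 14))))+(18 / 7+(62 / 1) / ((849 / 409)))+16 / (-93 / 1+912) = -23380340 / 231777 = -100.87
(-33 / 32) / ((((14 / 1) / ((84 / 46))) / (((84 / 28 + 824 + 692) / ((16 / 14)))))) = -1052667 / 5888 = -178.78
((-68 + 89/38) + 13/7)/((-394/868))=526101/3743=140.56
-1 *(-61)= 61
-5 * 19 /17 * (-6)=570 /17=33.53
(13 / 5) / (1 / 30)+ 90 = 168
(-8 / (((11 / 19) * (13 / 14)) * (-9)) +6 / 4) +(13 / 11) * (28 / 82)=375385 / 105534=3.56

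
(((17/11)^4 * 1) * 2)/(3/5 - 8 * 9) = -0.16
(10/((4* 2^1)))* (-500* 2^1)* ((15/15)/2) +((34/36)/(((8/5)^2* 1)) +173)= -520279/1152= -451.63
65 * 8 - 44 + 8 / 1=484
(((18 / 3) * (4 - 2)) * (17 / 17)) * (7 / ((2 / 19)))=798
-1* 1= -1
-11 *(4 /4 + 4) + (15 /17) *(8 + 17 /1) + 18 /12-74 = -3585 /34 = -105.44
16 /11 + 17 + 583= 601.45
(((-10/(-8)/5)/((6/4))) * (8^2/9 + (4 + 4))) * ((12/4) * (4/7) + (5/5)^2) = 1292/189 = 6.84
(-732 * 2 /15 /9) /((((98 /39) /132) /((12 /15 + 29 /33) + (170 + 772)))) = -1975610416 /3675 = -537581.07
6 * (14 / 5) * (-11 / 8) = -23.10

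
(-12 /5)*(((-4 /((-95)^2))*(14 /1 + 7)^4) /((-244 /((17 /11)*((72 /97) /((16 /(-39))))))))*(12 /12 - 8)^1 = -48739661334 /2937050875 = -16.59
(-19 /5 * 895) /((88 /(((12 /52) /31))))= -10203 /35464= -0.29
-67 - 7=-74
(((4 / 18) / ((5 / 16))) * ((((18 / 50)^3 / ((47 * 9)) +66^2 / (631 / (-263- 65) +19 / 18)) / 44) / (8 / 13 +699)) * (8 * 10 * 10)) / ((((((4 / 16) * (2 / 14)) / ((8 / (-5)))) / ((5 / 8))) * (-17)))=-8888495420593152 / 58203367234375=-152.71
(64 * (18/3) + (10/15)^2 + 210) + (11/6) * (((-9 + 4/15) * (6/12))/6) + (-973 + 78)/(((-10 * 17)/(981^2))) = 93032703763/18360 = 5067140.73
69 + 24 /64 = 69.38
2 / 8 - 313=-1251 / 4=-312.75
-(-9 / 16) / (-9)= -1 / 16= -0.06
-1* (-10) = 10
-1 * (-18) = 18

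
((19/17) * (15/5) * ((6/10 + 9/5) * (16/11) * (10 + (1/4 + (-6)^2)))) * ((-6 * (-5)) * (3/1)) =9110880/187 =48721.28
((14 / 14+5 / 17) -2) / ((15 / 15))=-12 / 17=-0.71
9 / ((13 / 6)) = 54 / 13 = 4.15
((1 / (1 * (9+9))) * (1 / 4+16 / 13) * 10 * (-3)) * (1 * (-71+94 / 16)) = 200585 / 1248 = 160.73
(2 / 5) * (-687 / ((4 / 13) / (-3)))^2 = 717864849 / 40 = 17946621.22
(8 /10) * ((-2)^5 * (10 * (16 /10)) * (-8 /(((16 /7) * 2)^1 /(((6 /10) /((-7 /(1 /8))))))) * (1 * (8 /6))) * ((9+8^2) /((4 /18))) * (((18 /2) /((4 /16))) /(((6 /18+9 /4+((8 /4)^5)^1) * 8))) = -4541184 /10375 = -437.70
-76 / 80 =-19 / 20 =-0.95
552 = 552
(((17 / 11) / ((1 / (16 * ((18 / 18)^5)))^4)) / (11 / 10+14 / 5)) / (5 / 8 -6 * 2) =-89128960 / 39039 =-2283.07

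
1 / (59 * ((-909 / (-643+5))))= 638 / 53631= 0.01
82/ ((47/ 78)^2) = 498888/ 2209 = 225.84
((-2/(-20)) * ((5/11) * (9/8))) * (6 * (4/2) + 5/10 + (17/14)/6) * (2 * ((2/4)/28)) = 291/12544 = 0.02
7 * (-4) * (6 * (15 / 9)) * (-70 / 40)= 490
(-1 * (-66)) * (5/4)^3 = 4125/32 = 128.91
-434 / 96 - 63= -3241 / 48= -67.52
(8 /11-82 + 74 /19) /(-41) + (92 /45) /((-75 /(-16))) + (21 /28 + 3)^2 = 7582189463 /462726000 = 16.39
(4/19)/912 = 1/4332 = 0.00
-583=-583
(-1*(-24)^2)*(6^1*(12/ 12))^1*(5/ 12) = -1440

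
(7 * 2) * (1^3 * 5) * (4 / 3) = 280 / 3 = 93.33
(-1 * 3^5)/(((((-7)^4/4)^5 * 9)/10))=-276480/79792266297612001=-0.00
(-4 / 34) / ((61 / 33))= -66 / 1037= -0.06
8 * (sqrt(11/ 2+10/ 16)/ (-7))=-2 * sqrt(2)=-2.83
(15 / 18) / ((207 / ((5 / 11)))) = 25 / 13662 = 0.00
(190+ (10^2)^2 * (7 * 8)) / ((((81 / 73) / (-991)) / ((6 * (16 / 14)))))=-216137734240 / 63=-3430757686.35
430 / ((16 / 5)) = 1075 / 8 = 134.38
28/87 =0.32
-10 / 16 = -5 / 8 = -0.62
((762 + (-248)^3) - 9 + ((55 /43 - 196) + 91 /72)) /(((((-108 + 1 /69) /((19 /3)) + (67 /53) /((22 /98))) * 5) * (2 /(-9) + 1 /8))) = -12030676645611877 /4378439310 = -2747708.90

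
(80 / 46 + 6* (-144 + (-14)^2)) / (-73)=-7216 / 1679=-4.30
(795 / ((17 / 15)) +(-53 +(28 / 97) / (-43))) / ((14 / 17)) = 22990314 / 29197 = 787.42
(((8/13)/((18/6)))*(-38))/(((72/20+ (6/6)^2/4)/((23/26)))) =-69920/39039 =-1.79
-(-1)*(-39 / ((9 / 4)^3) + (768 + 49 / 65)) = 12088387 / 15795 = 765.33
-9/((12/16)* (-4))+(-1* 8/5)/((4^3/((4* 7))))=23/10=2.30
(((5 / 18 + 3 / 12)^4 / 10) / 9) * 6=130321 / 25194240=0.01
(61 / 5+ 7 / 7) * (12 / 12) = 13.20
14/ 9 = 1.56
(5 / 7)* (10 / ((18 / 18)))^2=500 / 7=71.43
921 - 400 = 521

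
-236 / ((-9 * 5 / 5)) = 236 / 9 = 26.22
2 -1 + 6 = 7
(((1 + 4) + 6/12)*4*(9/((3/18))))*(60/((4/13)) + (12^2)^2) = 24866028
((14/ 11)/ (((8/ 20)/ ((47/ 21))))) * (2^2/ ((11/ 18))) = 5640/ 121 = 46.61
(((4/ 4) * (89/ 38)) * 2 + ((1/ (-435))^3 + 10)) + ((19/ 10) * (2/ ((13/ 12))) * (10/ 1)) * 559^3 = 6127127462.68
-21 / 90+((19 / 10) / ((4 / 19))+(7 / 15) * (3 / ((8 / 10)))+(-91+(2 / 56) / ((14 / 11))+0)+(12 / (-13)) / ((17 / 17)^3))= -621865 / 7644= -81.35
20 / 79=0.25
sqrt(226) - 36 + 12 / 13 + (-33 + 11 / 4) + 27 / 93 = -104839 / 1612 + sqrt(226) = -50.00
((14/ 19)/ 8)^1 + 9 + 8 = 17.09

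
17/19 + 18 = 359/19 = 18.89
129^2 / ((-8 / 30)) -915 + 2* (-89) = -253987 / 4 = -63496.75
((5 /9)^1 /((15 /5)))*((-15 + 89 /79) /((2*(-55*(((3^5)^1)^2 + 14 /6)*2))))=137 /692760717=0.00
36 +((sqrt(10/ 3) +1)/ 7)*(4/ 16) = sqrt(30)/ 84 +1009/ 28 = 36.10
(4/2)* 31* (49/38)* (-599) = -909881/19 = -47888.47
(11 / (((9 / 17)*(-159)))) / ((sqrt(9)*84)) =-187 / 360612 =-0.00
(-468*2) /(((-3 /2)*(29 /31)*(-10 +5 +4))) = -19344 /29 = -667.03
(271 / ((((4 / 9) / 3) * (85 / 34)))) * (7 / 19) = 51219 / 190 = 269.57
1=1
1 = 1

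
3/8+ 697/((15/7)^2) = 273899/1800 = 152.17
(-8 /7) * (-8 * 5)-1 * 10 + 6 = 292 /7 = 41.71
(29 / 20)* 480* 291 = 202536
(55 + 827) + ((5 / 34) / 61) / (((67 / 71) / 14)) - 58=824.04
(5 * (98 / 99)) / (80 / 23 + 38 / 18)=0.89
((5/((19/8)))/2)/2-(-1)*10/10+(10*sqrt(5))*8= 29/19+80*sqrt(5)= 180.41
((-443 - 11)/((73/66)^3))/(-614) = 65261592/119428219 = 0.55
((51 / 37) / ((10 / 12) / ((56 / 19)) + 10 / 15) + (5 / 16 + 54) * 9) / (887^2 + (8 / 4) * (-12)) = 92585439 / 148575219760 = 0.00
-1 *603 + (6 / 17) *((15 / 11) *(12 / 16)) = -225387 / 374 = -602.64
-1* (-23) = 23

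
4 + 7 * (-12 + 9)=-17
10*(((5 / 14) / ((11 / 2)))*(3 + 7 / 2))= 325 / 77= 4.22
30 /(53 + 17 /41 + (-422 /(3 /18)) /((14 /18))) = -1435 /153163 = -0.01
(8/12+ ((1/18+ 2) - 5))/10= -41/180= -0.23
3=3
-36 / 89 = -0.40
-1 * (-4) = 4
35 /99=0.35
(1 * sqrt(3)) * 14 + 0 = 14 * sqrt(3) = 24.25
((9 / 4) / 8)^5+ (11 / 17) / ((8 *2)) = 24072505 / 570425344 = 0.04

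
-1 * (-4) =4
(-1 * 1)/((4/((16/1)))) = -4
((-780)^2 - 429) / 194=607971 / 194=3133.87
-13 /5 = -2.60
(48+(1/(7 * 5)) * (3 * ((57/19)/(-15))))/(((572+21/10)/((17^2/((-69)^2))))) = 539274/106294615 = 0.01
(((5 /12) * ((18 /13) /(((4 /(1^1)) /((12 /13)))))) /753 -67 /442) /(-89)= 109183 /64179947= 0.00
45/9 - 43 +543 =505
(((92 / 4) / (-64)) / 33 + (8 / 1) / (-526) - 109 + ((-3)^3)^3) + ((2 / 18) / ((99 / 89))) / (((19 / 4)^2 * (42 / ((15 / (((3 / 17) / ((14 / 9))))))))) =-2893172588682401 / 146178800064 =-19792.01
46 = 46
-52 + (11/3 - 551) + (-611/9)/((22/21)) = -664.14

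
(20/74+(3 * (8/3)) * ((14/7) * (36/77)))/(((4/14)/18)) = 198738/407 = 488.30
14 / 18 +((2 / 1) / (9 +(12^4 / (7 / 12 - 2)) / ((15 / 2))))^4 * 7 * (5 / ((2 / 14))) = 0.78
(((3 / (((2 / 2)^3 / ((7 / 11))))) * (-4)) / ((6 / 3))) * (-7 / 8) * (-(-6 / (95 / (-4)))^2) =-21168 / 99275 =-0.21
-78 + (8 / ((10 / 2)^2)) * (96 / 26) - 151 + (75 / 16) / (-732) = -289064189 / 1268800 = -227.82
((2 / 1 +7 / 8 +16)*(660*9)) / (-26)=-224235 / 52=-4312.21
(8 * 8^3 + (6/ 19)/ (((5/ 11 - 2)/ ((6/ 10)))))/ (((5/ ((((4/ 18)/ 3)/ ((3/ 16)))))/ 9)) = 211674944/ 72675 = 2912.62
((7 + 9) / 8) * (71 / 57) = 2.49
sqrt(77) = 8.77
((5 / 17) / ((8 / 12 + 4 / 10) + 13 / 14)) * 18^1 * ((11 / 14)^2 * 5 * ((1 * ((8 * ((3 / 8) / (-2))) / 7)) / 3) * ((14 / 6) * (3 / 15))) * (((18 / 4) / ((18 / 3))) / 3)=-27225 / 398888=-0.07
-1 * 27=-27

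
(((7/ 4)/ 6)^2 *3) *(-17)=-833/ 192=-4.34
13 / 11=1.18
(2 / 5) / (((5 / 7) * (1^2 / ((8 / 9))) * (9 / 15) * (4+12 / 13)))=91 / 540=0.17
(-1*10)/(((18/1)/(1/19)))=-0.03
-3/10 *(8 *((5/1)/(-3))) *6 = 24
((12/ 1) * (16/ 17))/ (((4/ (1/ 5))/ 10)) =96/ 17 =5.65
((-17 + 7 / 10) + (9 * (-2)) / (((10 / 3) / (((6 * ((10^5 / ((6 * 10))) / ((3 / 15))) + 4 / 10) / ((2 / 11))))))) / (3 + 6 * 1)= -74251409 / 450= -165003.13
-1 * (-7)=7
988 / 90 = 494 / 45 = 10.98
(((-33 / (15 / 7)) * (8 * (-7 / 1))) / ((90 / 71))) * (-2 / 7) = -43736 / 225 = -194.38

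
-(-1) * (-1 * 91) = -91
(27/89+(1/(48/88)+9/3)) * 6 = 2743/89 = 30.82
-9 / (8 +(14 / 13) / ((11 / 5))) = -1287 / 1214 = -1.06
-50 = -50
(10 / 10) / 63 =1 / 63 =0.02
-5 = -5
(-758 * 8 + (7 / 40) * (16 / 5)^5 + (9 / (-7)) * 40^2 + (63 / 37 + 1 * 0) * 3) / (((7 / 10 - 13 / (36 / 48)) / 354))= 69257150307036 / 403878125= 171480.32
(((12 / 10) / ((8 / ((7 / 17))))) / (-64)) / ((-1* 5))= 21 / 108800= 0.00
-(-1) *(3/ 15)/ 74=1/ 370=0.00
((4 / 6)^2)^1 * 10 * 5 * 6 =400 / 3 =133.33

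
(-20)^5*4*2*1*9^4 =-167961600000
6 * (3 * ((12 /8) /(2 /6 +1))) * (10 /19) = 405 /38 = 10.66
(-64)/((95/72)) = -48.51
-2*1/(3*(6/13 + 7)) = -26/291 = -0.09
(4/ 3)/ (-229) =-4/ 687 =-0.01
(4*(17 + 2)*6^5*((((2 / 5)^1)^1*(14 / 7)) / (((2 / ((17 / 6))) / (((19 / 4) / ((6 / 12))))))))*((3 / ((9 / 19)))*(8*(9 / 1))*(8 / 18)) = 6447679488 / 5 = 1289535897.60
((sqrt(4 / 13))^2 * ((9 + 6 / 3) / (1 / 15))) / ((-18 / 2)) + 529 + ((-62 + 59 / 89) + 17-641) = -562226 / 3471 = -161.98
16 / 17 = 0.94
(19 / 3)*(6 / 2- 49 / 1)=-291.33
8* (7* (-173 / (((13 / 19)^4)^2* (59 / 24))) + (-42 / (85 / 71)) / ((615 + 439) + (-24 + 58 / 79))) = -6832951263146324787324 / 83278238891295955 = -82049.66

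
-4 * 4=-16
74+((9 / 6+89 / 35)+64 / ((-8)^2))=79.04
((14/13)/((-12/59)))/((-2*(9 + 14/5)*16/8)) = 35/312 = 0.11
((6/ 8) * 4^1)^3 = 27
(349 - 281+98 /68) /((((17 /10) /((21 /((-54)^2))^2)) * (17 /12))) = 192815 /128936772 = 0.00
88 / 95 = 0.93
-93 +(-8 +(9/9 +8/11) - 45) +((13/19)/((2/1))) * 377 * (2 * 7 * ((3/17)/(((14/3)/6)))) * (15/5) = 3854190/3553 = 1084.77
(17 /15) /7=17 /105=0.16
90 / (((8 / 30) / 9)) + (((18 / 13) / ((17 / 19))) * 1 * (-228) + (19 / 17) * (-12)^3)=332991 / 442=753.37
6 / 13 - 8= -98 / 13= -7.54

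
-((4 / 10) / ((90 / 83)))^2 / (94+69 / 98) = -675122 / 469850625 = -0.00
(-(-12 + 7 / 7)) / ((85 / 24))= 264 / 85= 3.11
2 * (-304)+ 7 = -601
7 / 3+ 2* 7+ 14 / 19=973 / 57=17.07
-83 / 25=-3.32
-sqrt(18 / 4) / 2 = -3 * sqrt(2) / 4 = -1.06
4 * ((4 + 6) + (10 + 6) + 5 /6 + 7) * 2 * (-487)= -395444 /3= -131814.67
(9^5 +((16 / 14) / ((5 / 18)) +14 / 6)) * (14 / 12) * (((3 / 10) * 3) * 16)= 24803288 / 25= 992131.52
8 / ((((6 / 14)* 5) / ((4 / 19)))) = 224 / 285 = 0.79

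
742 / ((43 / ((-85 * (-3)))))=4400.23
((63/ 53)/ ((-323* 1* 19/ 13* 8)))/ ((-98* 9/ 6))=39/ 18214616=0.00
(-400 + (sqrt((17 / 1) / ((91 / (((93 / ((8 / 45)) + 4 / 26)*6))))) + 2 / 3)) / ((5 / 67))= -80266 / 15 + 67*sqrt(19428297) / 910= -5026.54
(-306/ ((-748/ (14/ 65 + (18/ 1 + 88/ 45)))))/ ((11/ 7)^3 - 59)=-202370/ 1351779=-0.15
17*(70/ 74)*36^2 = 20841.08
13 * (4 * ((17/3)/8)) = 221/6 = 36.83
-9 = -9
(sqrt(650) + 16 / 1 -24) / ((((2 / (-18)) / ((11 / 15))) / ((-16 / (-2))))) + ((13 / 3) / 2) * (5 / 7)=89029 / 210 -264 * sqrt(26)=-922.19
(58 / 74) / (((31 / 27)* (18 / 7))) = 609 / 2294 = 0.27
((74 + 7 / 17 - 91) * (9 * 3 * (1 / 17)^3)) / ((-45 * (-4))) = -423 / 835210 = -0.00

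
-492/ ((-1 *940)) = 123/ 235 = 0.52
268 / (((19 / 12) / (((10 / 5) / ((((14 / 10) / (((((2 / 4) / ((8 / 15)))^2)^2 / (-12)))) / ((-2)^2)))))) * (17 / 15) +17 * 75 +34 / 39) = 13228312500 / 62735446919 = 0.21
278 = 278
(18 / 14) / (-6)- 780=-10923 / 14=-780.21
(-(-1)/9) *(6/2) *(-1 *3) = -1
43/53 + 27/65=4226/3445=1.23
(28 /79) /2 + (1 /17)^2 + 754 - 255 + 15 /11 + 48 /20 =631549687 /1255705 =502.94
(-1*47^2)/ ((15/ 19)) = -41971/ 15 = -2798.07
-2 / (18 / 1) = -0.11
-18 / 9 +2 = 0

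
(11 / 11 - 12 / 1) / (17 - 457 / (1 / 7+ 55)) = -4246 / 3363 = -1.26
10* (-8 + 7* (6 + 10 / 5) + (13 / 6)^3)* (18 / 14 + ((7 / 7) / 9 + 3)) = 2486075 / 972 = 2557.69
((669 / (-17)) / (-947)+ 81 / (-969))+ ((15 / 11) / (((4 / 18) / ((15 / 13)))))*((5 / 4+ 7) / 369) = 151643163 / 1304276584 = 0.12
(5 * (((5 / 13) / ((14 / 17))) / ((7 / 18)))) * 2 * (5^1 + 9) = 15300 / 91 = 168.13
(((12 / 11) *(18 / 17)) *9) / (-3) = -648 / 187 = -3.47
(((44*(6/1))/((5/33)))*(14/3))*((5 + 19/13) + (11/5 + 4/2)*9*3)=316750896/325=974618.14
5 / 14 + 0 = 5 / 14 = 0.36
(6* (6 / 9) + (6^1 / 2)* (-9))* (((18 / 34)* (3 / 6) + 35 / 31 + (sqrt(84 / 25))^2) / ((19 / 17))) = -2881003 / 29450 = -97.83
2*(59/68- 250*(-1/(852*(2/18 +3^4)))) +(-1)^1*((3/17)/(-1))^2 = 2563465/1497887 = 1.71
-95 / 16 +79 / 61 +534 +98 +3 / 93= 627.39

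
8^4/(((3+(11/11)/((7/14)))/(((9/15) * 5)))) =2457.60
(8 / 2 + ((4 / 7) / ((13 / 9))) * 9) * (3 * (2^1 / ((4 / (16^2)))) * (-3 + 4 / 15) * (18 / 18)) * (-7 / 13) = 3610624 / 845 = 4272.93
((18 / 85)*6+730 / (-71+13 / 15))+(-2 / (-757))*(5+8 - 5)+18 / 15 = -53591059 / 6769094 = -7.92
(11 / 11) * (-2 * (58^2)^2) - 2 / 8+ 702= -90529161 / 4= -22632290.25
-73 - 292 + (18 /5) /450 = -364.99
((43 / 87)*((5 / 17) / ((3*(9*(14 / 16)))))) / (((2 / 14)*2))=860 / 39933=0.02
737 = 737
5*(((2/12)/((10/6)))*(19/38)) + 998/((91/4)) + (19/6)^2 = 88691/1638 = 54.15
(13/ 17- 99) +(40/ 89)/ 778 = -57816730/ 588557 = -98.23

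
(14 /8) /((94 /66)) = 231 /188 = 1.23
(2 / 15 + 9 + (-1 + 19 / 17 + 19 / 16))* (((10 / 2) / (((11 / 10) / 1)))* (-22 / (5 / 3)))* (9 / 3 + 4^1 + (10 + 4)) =-894369 / 68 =-13152.49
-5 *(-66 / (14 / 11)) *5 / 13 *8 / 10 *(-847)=-878460 / 13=-67573.85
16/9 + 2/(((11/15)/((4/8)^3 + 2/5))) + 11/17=25963/6732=3.86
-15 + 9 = -6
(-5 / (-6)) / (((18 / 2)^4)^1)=5 / 39366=0.00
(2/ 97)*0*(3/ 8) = 0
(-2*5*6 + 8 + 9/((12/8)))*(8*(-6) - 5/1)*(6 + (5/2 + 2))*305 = 7807695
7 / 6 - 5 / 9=11 / 18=0.61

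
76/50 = 38/25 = 1.52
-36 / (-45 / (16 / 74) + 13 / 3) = 864 / 4891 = 0.18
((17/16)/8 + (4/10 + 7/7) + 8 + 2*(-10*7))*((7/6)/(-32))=194831/40960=4.76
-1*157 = -157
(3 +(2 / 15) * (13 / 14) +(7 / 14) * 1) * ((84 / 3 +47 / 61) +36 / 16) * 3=5760009 / 17080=337.24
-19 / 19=-1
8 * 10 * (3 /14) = 120 /7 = 17.14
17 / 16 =1.06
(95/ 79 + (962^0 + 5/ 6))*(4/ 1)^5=736768/ 237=3108.73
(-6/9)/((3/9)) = -2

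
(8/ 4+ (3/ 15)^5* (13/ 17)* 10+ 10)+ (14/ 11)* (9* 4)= 6757786/ 116875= 57.82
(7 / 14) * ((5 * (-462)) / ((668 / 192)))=-55440 / 167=-331.98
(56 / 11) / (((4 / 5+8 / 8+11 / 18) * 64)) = 45 / 1364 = 0.03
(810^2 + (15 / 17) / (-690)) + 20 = 513085839 / 782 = 656120.00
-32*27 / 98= -432 / 49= -8.82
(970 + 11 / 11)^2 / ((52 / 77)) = 1396129.94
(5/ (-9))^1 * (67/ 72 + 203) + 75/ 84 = -509855/ 4536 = -112.40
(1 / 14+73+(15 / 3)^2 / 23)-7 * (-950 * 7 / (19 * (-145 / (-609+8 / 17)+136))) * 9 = 7140349261 / 30254798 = 236.01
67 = 67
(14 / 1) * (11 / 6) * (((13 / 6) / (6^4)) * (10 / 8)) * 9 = 5005 / 10368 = 0.48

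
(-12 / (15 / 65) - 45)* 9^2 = -7857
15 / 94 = 0.16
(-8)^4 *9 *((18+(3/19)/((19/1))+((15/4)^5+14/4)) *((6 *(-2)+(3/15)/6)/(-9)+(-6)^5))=-1184284597595806/5415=-218704450156.20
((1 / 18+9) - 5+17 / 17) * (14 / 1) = 637 / 9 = 70.78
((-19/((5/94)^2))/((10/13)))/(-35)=1091246/4375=249.43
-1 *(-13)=13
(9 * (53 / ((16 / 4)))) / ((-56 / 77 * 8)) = -5247 / 256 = -20.50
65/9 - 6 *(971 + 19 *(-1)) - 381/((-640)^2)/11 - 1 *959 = -6663.78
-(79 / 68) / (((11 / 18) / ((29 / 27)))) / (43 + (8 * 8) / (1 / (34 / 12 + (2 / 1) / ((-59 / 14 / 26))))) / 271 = 135169 / 10142393426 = 0.00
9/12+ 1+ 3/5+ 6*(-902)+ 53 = -5356.65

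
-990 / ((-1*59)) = 990 / 59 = 16.78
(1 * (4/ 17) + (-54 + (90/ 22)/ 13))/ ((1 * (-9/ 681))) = 4044.38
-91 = -91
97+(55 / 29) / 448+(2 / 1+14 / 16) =1297631 / 12992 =99.88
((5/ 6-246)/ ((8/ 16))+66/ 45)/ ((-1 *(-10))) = -7333/ 150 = -48.89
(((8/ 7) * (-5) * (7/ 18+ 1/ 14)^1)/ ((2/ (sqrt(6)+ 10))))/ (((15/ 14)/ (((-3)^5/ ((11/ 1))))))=2088 * sqrt(6)/ 77+ 20880/ 77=337.59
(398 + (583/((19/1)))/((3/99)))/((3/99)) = 884433/19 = 46549.11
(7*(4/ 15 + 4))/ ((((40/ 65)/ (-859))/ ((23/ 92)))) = -156338/ 15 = -10422.53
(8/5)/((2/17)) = 68/5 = 13.60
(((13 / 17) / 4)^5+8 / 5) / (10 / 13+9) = 151233225117 / 923247815680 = 0.16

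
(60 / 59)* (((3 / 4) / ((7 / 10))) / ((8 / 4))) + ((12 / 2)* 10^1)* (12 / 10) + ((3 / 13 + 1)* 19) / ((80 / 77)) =2551684 / 26845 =95.05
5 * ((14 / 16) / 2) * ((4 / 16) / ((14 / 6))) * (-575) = -134.77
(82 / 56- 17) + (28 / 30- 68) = -34693 / 420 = -82.60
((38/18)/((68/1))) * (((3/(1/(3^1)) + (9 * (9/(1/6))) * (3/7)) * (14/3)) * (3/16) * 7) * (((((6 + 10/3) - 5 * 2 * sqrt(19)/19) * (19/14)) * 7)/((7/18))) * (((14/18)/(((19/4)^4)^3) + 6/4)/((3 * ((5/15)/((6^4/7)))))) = 272682612415632213873/104228126382617 - 4090239186234483208095 * sqrt(19)/27724681617776122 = 1973138.46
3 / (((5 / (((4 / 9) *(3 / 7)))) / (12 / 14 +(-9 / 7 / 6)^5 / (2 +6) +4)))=20898061 / 37647680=0.56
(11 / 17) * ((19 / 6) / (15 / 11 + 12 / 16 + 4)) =4598 / 13719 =0.34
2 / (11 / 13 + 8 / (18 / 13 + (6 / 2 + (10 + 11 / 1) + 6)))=663 / 365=1.82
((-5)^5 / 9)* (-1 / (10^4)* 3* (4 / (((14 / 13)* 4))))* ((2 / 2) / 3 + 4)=845 / 2016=0.42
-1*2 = -2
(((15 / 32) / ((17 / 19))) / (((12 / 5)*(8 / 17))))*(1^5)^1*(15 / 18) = 2375 / 6144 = 0.39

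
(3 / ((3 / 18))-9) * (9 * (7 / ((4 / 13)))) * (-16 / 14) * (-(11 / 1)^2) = 254826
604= 604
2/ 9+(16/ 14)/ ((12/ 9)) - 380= -23872/ 63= -378.92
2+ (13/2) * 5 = 69/2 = 34.50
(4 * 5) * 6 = 120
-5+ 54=49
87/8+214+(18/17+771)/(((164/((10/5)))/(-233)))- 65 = -11341037/5576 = -2033.90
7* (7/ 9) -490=-4361/ 9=-484.56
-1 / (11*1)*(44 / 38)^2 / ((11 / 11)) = -44 / 361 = -0.12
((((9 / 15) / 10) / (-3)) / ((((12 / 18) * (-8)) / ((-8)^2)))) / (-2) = -3 / 25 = -0.12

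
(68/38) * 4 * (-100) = -715.79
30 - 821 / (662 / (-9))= 27249 / 662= 41.16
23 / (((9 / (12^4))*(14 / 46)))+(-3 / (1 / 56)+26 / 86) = 52358611 / 301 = 173948.87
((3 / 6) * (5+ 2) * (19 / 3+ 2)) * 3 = 175 / 2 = 87.50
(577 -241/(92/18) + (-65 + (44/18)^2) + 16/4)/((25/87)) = 51306539/31050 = 1652.38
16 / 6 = 8 / 3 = 2.67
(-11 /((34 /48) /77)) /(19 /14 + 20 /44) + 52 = -961292 /1581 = -608.03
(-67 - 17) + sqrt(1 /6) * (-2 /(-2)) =-84 + sqrt(6) /6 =-83.59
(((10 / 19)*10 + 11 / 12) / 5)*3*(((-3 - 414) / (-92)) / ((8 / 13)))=7638189 / 279680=27.31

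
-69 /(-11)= 69 /11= 6.27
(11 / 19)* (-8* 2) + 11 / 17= -2783 / 323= -8.62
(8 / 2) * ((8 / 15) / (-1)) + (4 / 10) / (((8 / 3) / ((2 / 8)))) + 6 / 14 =-2801 / 1680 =-1.67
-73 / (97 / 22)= -1606 / 97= -16.56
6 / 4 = 3 / 2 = 1.50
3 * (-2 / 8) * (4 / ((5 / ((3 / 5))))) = -9 / 25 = -0.36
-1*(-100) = 100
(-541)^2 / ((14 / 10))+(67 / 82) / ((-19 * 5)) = 11399924481 / 54530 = 209057.85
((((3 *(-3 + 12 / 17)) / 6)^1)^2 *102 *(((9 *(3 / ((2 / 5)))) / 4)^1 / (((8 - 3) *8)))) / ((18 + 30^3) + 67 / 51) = 369603 / 176382080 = 0.00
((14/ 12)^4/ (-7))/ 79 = -343/ 102384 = -0.00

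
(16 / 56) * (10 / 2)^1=10 / 7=1.43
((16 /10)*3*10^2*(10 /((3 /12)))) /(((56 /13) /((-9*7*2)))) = -561600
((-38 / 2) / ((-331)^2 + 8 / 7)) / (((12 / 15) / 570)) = -665 / 5382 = -0.12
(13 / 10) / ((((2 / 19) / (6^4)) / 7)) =560196 / 5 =112039.20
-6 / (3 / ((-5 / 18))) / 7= 0.08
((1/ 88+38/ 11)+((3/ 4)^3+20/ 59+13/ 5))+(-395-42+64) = -76046857/ 207680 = -366.17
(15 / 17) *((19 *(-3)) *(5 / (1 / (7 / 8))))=-29925 / 136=-220.04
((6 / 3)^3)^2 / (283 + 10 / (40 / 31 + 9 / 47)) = 138176 / 625567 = 0.22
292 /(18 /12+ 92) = 584 /187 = 3.12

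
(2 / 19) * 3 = 6 / 19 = 0.32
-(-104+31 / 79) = 103.61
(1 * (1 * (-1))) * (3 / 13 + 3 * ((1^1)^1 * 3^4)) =-3162 / 13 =-243.23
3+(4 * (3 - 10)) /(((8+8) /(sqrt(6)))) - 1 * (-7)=10 - 7 * sqrt(6) /4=5.71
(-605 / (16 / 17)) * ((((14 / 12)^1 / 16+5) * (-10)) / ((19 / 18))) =75131925 / 2432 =30893.06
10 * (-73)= -730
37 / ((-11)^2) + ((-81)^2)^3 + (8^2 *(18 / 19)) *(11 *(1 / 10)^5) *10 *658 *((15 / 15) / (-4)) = 282429536470.33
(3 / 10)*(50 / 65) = 3 / 13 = 0.23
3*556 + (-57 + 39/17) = 27426/17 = 1613.29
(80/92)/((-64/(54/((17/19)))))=-2565/3128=-0.82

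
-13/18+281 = 5045/18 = 280.28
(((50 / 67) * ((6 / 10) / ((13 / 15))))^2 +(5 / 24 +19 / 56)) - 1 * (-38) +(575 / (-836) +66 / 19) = 554063690291 / 13318701396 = 41.60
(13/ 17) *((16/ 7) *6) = 1248/ 119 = 10.49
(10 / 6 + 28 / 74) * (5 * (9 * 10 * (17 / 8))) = 1955.57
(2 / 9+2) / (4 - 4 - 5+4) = -20 / 9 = -2.22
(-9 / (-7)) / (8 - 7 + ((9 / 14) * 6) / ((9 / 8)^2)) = 27 / 85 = 0.32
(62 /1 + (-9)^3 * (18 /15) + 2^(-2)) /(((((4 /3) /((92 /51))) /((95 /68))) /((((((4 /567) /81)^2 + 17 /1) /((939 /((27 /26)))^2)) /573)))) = -84883904810864461 /1523132553770987350464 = -0.00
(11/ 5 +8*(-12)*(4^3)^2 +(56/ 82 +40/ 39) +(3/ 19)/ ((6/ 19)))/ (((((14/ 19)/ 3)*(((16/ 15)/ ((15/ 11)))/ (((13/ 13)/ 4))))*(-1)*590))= 153593503191/ 177109504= 867.22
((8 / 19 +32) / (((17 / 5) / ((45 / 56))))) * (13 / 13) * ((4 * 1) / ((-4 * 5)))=-495 / 323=-1.53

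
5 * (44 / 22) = 10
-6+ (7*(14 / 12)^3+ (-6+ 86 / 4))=4453 / 216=20.62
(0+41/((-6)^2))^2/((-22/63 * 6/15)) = -58835/6336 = -9.29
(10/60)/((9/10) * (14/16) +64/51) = 680/8333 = 0.08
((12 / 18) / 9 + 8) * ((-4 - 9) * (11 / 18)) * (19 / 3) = -296153 / 729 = -406.25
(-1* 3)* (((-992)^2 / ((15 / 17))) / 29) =-16729088 / 145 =-115373.02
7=7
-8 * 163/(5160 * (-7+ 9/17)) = 2771/70950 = 0.04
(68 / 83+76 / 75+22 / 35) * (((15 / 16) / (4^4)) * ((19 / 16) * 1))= 1018837 / 95191040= 0.01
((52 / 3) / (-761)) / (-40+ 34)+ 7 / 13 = 48281 / 89037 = 0.54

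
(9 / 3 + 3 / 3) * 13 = 52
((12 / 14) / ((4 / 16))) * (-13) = -44.57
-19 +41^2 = 1662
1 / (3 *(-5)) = -1 / 15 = -0.07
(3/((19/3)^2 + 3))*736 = 4968/97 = 51.22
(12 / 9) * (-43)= -172 / 3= -57.33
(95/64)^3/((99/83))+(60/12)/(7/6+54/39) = 4.70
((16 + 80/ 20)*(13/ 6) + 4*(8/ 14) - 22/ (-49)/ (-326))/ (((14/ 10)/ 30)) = 54652250/ 55909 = 977.52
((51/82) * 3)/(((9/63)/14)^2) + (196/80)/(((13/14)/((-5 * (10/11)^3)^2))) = 16955651948858/944242013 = 17956.89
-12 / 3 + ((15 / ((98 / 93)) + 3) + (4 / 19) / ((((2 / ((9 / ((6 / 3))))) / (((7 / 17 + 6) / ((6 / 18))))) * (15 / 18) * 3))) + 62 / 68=1407894 / 79135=17.79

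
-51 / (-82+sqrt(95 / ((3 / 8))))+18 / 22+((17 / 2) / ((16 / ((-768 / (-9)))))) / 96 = 51* sqrt(570) / 9706+3721937 / 1921788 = 2.06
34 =34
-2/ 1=-2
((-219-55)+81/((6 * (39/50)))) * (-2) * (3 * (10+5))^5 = 1231540706250/13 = 94733900480.77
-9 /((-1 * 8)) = 9 /8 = 1.12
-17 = -17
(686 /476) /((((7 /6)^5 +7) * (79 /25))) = 680400 /13667711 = 0.05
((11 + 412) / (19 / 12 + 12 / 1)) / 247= 5076 / 40261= 0.13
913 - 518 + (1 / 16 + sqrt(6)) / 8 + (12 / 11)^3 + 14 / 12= 397.78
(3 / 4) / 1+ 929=3719 / 4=929.75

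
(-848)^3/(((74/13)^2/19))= -489517104128/1369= -357572756.85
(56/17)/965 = 56/16405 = 0.00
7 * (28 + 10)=266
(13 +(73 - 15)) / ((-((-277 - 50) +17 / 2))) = 142 / 637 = 0.22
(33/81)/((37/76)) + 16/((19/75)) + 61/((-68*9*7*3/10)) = 96293459/1505826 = 63.95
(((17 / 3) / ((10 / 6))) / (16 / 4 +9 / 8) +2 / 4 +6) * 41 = 2937 / 10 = 293.70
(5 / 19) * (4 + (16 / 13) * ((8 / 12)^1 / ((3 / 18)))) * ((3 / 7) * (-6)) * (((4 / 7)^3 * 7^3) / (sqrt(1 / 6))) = -668160 * sqrt(6) / 1729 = -946.59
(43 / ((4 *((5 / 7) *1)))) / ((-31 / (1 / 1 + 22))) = -6923 / 620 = -11.17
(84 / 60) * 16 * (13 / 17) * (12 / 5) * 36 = 628992 / 425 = 1479.98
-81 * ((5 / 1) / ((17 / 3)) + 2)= -3969 / 17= -233.47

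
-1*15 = -15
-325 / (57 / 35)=-11375 / 57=-199.56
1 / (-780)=-1 / 780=-0.00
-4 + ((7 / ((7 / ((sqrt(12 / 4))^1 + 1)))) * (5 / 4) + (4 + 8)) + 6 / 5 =5 * sqrt(3) / 4 + 209 / 20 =12.62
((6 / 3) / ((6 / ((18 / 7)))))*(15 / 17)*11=990 / 119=8.32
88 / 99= 8 / 9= 0.89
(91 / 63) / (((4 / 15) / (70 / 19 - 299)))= -1599.63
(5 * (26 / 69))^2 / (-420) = -845 / 99981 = -0.01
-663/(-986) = 39/58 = 0.67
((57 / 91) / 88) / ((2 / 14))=0.05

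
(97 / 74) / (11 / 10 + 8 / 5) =485 / 999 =0.49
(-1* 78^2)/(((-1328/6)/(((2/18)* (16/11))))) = 4056/913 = 4.44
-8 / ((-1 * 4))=2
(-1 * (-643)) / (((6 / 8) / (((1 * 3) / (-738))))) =-1286 / 369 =-3.49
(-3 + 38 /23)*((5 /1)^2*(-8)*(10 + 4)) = 86800 /23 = 3773.91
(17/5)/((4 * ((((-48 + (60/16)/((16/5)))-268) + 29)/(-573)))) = 155856/91465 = 1.70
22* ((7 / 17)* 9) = 1386 / 17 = 81.53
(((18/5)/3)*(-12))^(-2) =25/5184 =0.00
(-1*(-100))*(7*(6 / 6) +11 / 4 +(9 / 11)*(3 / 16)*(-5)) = 39525 / 44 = 898.30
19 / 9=2.11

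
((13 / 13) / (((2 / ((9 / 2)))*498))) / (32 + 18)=3 / 33200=0.00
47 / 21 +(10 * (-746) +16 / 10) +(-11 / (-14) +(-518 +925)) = -1480159 / 210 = -7048.38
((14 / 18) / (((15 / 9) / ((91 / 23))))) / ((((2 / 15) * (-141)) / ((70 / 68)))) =-22295 / 220524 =-0.10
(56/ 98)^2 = 16/ 49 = 0.33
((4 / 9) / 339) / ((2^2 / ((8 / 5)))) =8 / 15255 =0.00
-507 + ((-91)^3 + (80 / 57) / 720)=-386842013 / 513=-754078.00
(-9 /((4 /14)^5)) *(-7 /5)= 1058841 /160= 6617.76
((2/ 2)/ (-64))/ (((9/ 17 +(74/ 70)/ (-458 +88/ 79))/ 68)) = -182545405/ 90559352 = -2.02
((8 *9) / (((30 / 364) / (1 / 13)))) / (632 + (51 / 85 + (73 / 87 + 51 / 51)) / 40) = 167040 / 1571123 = 0.11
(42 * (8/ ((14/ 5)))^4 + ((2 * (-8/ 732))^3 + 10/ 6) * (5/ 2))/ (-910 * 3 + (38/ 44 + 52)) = -129626334078065/ 123805678101777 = -1.05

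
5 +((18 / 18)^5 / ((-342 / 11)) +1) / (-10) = 16769 / 3420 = 4.90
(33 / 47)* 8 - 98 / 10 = -983 / 235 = -4.18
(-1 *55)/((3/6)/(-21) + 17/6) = -1155/59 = -19.58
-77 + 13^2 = 92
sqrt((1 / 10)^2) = 1 / 10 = 0.10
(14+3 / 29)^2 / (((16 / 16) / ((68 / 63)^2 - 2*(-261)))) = 347349294202 / 3337929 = 104061.32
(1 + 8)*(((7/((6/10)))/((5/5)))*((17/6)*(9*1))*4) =10710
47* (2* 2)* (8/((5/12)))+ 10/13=3610.37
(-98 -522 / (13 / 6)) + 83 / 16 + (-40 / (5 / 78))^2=80920791 / 208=389042.26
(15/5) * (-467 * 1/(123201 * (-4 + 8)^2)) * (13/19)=-467/960336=-0.00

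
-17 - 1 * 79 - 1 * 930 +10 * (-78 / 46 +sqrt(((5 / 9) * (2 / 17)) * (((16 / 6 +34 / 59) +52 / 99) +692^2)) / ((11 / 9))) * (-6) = -120 * sqrt(77150090432305) / 121363 - 21258 / 23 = -9609.13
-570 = -570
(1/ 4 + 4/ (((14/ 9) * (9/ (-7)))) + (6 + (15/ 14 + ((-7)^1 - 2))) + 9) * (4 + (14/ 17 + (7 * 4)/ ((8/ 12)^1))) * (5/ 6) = 148255/ 714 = 207.64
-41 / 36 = -1.14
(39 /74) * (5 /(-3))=-65 /74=-0.88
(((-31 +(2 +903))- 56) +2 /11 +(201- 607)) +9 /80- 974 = -494301 /880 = -561.71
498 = 498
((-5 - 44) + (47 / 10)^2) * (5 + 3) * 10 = -2152.80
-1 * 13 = -13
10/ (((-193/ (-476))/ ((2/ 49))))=1360/ 1351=1.01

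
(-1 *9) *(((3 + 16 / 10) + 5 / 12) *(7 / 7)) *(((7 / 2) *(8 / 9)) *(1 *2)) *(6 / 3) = -8428 / 15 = -561.87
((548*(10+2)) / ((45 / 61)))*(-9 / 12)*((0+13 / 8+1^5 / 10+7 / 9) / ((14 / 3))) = -7529657 / 2100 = -3585.55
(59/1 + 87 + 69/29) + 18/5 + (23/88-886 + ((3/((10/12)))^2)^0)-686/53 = -504303837/676280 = -745.70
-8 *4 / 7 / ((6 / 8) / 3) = -128 / 7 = -18.29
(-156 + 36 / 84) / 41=-1089 / 287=-3.79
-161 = -161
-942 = -942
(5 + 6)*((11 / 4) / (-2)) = -15.12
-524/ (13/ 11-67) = 1441/ 181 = 7.96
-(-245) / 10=49 / 2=24.50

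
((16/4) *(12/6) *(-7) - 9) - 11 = -76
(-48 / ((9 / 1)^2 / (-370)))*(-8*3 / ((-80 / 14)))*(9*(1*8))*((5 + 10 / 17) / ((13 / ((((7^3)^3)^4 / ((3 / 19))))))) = 317355753417000627146069641160079230720 / 663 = 478666294746607280763302600000000000.00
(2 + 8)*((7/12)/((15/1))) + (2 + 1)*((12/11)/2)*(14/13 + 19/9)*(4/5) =58717/12870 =4.56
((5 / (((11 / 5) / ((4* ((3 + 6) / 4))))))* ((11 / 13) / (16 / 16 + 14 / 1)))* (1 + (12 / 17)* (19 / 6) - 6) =-705 / 221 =-3.19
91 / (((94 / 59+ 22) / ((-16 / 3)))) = -5369 / 261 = -20.57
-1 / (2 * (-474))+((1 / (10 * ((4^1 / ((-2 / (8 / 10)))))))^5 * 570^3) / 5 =-35.32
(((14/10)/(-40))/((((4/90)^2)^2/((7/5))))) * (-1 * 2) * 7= 11252115/64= 175814.30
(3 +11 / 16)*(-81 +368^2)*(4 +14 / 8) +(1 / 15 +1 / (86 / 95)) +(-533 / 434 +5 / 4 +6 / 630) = 25706045797991 / 8957760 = 2869695.75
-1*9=-9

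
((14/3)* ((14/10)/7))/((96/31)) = 217/720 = 0.30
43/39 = 1.10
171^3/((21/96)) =160006752/7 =22858107.43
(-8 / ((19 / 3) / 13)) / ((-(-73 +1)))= -13 / 57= -0.23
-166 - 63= -229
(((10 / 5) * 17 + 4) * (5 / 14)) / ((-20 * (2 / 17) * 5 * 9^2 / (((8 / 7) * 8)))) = -2584 / 19845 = -0.13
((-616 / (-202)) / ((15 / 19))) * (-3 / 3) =-3.86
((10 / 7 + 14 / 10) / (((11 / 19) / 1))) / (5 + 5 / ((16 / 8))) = 114 / 175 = 0.65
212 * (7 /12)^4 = 127253 /5184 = 24.55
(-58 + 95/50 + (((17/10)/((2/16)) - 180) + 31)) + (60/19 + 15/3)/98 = -178209/931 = -191.42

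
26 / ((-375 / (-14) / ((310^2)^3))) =2584410719072000 / 3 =861470239690666.67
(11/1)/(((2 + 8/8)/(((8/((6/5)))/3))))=220/27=8.15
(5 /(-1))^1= -5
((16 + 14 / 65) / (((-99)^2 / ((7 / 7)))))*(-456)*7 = -1121456 / 212355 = -5.28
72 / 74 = 36 / 37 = 0.97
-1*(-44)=44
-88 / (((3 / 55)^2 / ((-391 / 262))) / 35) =1821473500 / 1179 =1544930.87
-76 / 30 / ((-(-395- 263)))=-19 / 4935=-0.00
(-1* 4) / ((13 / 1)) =-4 / 13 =-0.31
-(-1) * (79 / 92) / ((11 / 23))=79 / 44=1.80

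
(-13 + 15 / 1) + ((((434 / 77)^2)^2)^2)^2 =47672401706915432909990475138 / 45949729863572161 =1037490358451.68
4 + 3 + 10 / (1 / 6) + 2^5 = 99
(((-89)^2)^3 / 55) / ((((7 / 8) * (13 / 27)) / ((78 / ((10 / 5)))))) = 836477601409.68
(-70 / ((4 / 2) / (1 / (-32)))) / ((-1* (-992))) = 35 / 31744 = 0.00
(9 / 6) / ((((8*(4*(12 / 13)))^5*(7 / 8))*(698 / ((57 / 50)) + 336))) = 7054567 / 87753294323122176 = 0.00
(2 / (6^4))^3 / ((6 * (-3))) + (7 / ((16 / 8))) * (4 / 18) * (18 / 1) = 68568643583 / 4897760256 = 14.00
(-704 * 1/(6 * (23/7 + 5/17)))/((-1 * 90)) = 10472/28755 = 0.36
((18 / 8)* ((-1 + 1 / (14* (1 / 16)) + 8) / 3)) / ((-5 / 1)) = -171 / 140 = -1.22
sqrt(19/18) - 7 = -7 + sqrt(38)/6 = -5.97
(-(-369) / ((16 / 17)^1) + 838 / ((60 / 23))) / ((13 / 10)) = 171191 / 312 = 548.69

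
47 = 47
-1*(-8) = 8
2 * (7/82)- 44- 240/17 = -40389/697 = -57.95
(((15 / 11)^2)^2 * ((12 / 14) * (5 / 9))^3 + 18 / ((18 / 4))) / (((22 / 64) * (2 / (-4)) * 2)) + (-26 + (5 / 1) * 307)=82655105473 / 55240493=1496.28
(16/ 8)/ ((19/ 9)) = 18/ 19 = 0.95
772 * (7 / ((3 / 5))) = 27020 / 3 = 9006.67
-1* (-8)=8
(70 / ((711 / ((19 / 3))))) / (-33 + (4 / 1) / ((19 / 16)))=-25270 / 1200879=-0.02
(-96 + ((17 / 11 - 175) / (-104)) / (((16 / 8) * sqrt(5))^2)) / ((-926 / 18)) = 4937787 / 2648360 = 1.86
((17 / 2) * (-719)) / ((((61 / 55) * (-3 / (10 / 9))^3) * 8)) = 84033125 / 2401326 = 34.99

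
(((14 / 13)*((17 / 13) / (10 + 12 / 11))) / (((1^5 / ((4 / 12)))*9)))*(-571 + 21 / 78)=-19424251 / 7236918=-2.68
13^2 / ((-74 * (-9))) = 169 / 666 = 0.25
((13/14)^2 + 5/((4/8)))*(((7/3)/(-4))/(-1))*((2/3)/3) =1.41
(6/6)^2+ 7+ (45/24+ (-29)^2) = 6807/8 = 850.88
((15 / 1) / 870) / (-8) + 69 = 32015 / 464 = 69.00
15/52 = 0.29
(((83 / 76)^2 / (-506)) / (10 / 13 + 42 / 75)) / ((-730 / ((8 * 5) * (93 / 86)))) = 69406675 / 660543637248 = 0.00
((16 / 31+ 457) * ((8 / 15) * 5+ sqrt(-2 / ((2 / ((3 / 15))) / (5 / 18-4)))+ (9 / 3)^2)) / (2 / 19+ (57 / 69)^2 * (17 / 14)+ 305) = 997873331 * sqrt(670) / 20017871025+ 13970226634 / 800714841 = 18.74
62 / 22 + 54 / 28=731 / 154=4.75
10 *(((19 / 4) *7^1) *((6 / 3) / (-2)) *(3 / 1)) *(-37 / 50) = 14763 / 20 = 738.15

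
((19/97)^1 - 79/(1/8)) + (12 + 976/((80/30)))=-24619/97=-253.80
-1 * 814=-814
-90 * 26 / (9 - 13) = 585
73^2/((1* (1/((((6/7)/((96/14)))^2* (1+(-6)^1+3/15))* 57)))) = -911259/40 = -22781.48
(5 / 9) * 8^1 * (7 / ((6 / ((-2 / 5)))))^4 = 19208 / 91125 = 0.21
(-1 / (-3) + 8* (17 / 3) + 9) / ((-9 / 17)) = -2788 / 27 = -103.26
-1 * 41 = -41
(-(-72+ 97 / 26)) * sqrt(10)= 1775 * sqrt(10) / 26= 215.89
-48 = -48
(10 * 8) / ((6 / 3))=40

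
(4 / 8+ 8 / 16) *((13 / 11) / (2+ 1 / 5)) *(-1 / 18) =-65 / 2178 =-0.03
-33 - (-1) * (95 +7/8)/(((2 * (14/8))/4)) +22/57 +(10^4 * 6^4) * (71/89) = 367146572834/35511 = 10338953.36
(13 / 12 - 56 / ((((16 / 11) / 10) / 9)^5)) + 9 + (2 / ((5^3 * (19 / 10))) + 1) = -296441429552525273 / 5836800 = -50788347990.77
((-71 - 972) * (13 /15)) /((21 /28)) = -54236 /45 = -1205.24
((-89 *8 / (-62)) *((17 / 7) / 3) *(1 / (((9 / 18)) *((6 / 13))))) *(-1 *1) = -78676 / 1953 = -40.28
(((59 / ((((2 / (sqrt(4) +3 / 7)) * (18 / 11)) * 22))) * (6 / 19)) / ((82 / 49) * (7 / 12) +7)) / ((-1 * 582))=-1003 / 7408860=-0.00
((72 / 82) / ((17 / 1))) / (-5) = -0.01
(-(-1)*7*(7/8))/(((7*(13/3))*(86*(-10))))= -21/89440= -0.00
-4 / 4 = -1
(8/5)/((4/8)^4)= 128/5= 25.60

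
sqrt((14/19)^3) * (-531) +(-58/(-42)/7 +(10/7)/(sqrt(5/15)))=-7434 * sqrt(266)/361 +29/147 +10 * sqrt(3)/7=-333.19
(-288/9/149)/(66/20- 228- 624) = 320/1264563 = 0.00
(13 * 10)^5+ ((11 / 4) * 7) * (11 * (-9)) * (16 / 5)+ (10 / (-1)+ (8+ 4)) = 37129293903.60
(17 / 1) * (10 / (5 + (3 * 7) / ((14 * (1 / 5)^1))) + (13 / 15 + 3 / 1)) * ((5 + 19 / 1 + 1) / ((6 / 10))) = 29750 / 9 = 3305.56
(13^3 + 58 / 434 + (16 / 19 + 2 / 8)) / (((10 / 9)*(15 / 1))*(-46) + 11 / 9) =-326278251 / 113613388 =-2.87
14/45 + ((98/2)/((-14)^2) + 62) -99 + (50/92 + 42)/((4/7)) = 314741/8280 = 38.01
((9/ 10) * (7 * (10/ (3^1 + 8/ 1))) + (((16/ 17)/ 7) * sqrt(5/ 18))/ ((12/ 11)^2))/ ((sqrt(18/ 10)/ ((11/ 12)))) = sqrt(5) * (1331 * sqrt(10) + 404838)/ 231336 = 3.95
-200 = -200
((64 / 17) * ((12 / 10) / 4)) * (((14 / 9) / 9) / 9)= 0.02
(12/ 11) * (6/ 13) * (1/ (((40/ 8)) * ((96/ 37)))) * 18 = 999/ 1430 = 0.70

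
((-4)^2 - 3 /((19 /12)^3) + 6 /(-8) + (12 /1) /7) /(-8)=-3112873 /1536416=-2.03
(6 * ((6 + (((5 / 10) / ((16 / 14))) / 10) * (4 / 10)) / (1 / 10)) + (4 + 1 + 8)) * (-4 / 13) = -7481 / 65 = -115.09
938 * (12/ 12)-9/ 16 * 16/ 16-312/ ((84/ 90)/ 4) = -44767/ 112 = -399.71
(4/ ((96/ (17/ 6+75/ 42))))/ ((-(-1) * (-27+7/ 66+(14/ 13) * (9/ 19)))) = -263549/ 36129156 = -0.01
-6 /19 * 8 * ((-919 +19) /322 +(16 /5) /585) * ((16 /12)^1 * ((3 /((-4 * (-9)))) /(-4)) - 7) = -57801656 /1167075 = -49.53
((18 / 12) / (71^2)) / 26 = 3 / 262132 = 0.00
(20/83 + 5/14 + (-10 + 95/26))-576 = -4393943/7553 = -581.75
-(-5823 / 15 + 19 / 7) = 13492 / 35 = 385.49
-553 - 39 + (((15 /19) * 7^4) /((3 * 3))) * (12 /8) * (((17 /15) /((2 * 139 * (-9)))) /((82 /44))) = -3461975995 /5847174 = -592.08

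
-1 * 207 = -207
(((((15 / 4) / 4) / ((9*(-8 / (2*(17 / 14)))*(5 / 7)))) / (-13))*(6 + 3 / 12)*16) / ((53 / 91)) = 2975 / 5088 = 0.58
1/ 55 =0.02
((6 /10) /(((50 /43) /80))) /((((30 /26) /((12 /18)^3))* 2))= 17888 /3375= 5.30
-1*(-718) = 718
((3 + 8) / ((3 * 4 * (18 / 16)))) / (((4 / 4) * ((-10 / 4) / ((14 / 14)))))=-44 / 135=-0.33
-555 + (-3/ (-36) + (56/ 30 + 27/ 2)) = -10791/ 20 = -539.55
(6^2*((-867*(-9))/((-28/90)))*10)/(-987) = 9148.11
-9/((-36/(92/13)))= 23/13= 1.77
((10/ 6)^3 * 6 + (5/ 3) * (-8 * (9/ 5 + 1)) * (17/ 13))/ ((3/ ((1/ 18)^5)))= -1231/ 331619184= -0.00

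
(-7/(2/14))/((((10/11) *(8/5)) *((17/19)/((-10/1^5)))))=51205/136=376.51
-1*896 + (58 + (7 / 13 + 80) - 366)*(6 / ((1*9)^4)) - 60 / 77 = -1963672790 / 2189187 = -896.99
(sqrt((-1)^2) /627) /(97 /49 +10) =49 /368049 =0.00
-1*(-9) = 9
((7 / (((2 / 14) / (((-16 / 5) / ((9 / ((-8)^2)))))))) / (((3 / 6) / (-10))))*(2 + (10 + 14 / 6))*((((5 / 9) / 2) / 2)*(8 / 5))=17260544 / 243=71031.05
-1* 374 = -374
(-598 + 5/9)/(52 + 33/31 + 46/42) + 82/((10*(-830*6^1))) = -1614326713/146320700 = -11.03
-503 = -503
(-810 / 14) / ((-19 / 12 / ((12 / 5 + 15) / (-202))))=-42282 / 13433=-3.15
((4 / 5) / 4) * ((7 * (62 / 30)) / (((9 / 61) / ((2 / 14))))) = 1891 / 675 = 2.80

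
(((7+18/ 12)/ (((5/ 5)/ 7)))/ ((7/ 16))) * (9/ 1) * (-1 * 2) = -2448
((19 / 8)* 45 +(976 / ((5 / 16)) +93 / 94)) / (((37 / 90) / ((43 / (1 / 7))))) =444744657 / 188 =2365663.07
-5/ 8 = -0.62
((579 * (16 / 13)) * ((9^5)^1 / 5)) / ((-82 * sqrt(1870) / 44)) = -547029936 * sqrt(1870) / 226525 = -104427.71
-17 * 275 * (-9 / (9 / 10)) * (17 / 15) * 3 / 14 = 79475 / 7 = 11353.57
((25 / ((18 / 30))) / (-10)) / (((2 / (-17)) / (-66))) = -4675 / 2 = -2337.50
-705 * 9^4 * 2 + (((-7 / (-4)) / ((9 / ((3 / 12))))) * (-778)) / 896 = -85257308549 / 9216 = -9251010.04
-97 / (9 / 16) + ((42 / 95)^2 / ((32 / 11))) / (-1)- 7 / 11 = -173.15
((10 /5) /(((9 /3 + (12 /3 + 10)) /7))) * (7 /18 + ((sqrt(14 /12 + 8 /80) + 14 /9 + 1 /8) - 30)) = -14077 /612 + 14 * sqrt(285) /255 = -22.07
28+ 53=81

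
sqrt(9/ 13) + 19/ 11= 3 * sqrt(13)/ 13 + 19/ 11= 2.56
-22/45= -0.49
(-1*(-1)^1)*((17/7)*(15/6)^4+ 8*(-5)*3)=-2815/112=-25.13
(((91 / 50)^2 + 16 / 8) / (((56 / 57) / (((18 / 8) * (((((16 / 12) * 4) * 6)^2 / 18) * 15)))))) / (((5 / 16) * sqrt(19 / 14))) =7649856 * sqrt(266) / 4375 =28517.80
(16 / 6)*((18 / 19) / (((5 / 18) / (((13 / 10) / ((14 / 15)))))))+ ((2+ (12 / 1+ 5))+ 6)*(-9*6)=-889326 / 665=-1337.33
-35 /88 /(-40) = 7 /704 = 0.01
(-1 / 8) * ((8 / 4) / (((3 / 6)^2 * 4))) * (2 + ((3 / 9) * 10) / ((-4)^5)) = -3067 / 6144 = -0.50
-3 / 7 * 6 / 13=-18 / 91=-0.20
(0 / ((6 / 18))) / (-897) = 0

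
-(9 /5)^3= -729 /125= -5.83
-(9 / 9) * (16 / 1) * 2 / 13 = -32 / 13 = -2.46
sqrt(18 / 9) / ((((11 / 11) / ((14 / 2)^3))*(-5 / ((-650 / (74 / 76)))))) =1694420*sqrt(2) / 37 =64764.10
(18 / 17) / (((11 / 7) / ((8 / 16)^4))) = 63 / 1496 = 0.04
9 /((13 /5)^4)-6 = -165741 /28561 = -5.80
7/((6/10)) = 35/3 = 11.67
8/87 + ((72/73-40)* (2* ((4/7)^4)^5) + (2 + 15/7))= 2145490934678477860829/506760683256133818351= 4.23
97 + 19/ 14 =1377/ 14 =98.36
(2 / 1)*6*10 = 120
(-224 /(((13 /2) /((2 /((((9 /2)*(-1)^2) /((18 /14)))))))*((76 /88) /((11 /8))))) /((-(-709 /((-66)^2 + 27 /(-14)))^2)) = 553361794128 /467996011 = 1182.41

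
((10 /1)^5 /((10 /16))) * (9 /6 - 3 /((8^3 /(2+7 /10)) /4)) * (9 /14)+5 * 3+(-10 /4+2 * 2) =1034553 /7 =147793.29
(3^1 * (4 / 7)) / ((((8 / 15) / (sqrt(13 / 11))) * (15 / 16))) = 24 * sqrt(143) / 77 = 3.73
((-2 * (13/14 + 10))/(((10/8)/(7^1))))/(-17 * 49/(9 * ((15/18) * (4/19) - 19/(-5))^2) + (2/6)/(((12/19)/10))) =14141118024/66851975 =211.53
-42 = -42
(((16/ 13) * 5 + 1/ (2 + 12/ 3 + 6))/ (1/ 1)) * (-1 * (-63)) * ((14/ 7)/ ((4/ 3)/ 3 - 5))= -183897/ 1066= -172.51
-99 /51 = -33 /17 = -1.94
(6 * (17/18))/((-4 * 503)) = -17/6036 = -0.00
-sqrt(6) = -2.45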